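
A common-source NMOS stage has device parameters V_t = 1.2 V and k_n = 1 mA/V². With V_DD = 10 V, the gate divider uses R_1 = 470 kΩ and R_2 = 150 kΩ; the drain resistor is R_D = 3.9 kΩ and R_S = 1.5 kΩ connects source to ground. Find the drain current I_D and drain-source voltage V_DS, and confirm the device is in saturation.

V_G = V_DD·R_2/(R_1+R_2) = 10×150/620 = 2.42 V.
Assume saturation: I_D = (k_n/2)(V_GS − V_t)² with V_GS = V_G − I_D·R_S = 2.42 − 1.5·I_D.
Substituting gives 1.12·I_D² − 2.83·I_D + 0.743 = 0, with roots I_D = 0.298 or 2.22 mA.
The root I_D = 2.22 mA gives V_GS = -0.906 V ≤ V_t, so take I_D = 0.298 mA.
Then V_GS = 1.97 V and V_DS = V_DD − I_D(R_D+R_S) = 10 − 0.298×5.4 = 8.39 V.
Saturation requires V_DS ≥ V_GS − V_t = 0.772 V; 8.39 ≥ 0.772 ✓.

I_D ≈ 0.3 mA, V_DS ≈ 8.4 V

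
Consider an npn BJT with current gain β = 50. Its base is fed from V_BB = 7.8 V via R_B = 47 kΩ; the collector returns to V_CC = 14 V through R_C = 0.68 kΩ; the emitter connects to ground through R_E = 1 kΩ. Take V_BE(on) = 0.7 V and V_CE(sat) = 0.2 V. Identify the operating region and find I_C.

active; I_C ≈ 3.6 mA

Assume active. Base-emitter loop: I_B = (V_BB − V_BE)/(R_B + (β+1)R_E) = (7.8 − 0.7)/(47 + 51×1) = 0.0724 mA.
I_C = β·I_B = 50×0.0724 = 3.62 mA.
V_CE = V_CC − I_C·R_C − I_E·R_E = 14 − 3.62×0.68 − 3.69×1 = 7.84 V > V_CE(sat), so the active-region assumption holds.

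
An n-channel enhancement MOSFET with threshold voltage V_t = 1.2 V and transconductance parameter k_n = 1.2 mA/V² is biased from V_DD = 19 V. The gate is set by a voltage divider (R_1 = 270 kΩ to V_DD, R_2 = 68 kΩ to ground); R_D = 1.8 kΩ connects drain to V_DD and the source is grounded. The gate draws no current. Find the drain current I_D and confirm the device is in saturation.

I_D ≈ 4.1 mA

V_G = V_DD·R_2/(R_1+R_2) = 19×68/338 = 3.82 V. With the source grounded, V_GS = V_G = 3.82 V.
Assume saturation: I_D = (k_n/2)(V_GS − V_t)² = (1.2/2)×(3.82 − 1.2)² = 0.6×2.62² = 4.13 mA.
V_DS = V_DD − I_D·R_D = 19 − 4.13×1.8 = 11.6 V.
Saturation requires V_DS ≥ V_GS − V_t = 2.62 V; 11.6 ≥ 2.62 ✓.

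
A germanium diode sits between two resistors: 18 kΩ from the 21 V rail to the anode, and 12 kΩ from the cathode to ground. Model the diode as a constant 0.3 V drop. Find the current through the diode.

The two resistors are in series with the diode, so KVL gives 21 = I·18 + 0.3 + I·12.
I = (21 − 0.3) / (18 + 12) kΩ = 20.7 / 30 = 0.69 mA.

I ≈ 0.69 mA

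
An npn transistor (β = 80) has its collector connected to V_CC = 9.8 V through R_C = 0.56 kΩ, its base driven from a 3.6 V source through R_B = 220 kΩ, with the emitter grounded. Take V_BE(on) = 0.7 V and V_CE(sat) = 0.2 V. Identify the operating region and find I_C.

active; I_C ≈ 1.1 mA

Assume active. Base-emitter loop: I_B = (V_BB − V_BE)/R_B = (3.6 − 0.7)/220 = 0.0132 mA.
I_C = β·I_B = 80×0.0132 = 1.05 mA.
V_CE = V_CC − I_C·R_C = 9.8 − 1.05×0.56 = 9.21 V > V_CE(sat), so the active-region assumption holds.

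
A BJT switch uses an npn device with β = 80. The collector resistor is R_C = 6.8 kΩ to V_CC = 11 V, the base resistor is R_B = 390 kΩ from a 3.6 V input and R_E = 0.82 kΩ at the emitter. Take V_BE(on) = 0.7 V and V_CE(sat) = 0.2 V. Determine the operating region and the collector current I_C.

active; I_C ≈ 0.51 mA

Assume active. Base-emitter loop: I_B = (V_BB − V_BE)/(R_B + (β+1)R_E) = (3.6 − 0.7)/(390 + 81×0.82) = 0.00635 mA.
I_C = β·I_B = 80×0.00635 = 0.508 mA.
V_CE = V_CC − I_C·R_C − I_E·R_E = 11 − 0.508×6.8 − 0.515×0.82 = 7.12 V > V_CE(sat), so the active-region assumption holds.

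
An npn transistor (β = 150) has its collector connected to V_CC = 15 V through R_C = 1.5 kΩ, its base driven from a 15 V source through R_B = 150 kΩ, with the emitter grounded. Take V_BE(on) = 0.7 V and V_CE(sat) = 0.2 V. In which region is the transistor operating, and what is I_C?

Assume active: I_B = (15 − 0.7)/150 = 0.0953 mA, giving I_C = β·I_B = 14.3 mA.
But then V_CE = 15 − 14.3×1.5 = -6.45 V < V_CE(sat) = 0.2 V — impossible in the active region.
So the transistor is saturated. With V_CE = 0.2 V, I_C = (V_CC − 0.2)/R_C = 14.8/1.5 = 9.87 mA.
Check: β·I_B = 14.3 mA > I_C = 9.87 mA, confirming saturation.

saturation; I_C ≈ 9.9 mA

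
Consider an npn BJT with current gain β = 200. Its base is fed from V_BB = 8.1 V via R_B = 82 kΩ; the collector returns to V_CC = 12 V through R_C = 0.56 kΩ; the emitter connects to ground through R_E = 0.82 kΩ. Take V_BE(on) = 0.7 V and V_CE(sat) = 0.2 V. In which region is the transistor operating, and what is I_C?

active; I_C ≈ 6 mA

Assume active. Base-emitter loop: I_B = (V_BB − V_BE)/(R_B + (β+1)R_E) = (8.1 − 0.7)/(82 + 201×0.82) = 0.03 mA.
I_C = β·I_B = 200×0.03 = 6 mA.
V_CE = V_CC − I_C·R_C − I_E·R_E = 12 − 6×0.56 − 6.03×0.82 = 3.7 V > V_CE(sat), so the active-region assumption holds.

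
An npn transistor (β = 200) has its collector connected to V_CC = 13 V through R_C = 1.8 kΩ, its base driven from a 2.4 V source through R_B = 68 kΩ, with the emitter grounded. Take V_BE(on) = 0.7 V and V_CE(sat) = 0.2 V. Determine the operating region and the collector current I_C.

Assume active. Base-emitter loop: I_B = (V_BB − V_BE)/R_B = (2.4 − 0.7)/68 = 0.025 mA.
I_C = β·I_B = 200×0.025 = 5 mA.
V_CE = V_CC − I_C·R_C = 13 − 5×1.8 = 4 V > V_CE(sat), so the active-region assumption holds.

active; I_C ≈ 5 mA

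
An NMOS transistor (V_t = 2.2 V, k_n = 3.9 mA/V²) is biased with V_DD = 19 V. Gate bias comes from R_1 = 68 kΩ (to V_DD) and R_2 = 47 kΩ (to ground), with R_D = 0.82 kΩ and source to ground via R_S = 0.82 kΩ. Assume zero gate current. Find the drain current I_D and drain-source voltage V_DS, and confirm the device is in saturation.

V_G = V_DD·R_2/(R_1+R_2) = 19×47/115 = 7.77 V.
Assume saturation: I_D = (k_n/2)(V_GS − V_t)² with V_GS = V_G − I_D·R_S = 7.77 − 0.82·I_D.
Substituting gives 1.31·I_D² − 18.8·I_D + 60.4 = 0, with roots I_D = 4.86 or 9.48 mA.
The root I_D = 9.48 mA gives V_GS = -0.00431 V ≤ V_t, so take I_D = 4.86 mA.
Then V_GS = 3.78 V and V_DS = V_DD − I_D(R_D+R_S) = 19 − 4.86×1.64 = 11 V.
Saturation requires V_DS ≥ V_GS − V_t = 1.58 V; 11 ≥ 1.58 ✓.

I_D ≈ 4.9 mA, V_DS ≈ 11 V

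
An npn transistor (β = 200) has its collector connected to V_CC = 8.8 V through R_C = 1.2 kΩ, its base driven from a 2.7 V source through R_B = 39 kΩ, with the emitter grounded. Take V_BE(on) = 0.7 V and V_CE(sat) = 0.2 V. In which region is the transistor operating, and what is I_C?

saturation; I_C ≈ 7.2 mA

Assume active: I_B = (2.7 − 0.7)/39 = 0.0513 mA, giving I_C = β·I_B = 10.3 mA.
But then V_CE = 8.8 − 10.3×1.2 = -3.51 V < V_CE(sat) = 0.2 V — impossible in the active region.
So the transistor is saturated. With V_CE = 0.2 V, I_C = (V_CC − 0.2)/R_C = 8.6/1.2 = 7.17 mA.
Check: β·I_B = 10.3 mA > I_C = 7.17 mA, confirming saturation.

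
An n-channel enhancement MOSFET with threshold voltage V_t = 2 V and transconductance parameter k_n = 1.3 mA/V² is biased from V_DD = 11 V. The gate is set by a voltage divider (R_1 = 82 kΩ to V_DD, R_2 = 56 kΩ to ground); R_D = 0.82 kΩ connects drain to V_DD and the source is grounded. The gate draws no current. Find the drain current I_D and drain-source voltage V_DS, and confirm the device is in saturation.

I_D ≈ 3.9 mA, V_DS ≈ 7.8 V

V_G = V_DD·R_2/(R_1+R_2) = 11×56/138 = 4.46 V. With the source grounded, V_GS = V_G = 4.46 V.
Assume saturation: I_D = (k_n/2)(V_GS − V_t)² = (1.3/2)×(4.46 − 2)² = 0.65×2.46² = 3.95 mA.
V_DS = V_DD − I_D·R_D = 11 − 3.95×0.82 = 7.76 V.
Saturation requires V_DS ≥ V_GS − V_t = 2.46 V; 7.76 ≥ 2.46 ✓.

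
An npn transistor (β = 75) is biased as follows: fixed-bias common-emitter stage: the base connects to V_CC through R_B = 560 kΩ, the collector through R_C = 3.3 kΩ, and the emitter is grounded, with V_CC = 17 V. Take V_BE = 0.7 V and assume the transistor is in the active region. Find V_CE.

Base loop: V_CC = I_B·R_B + V_BE, so I_B = (17 − 0.7)/560 kΩ = 0.0291 mA.
In the active region I_C = β·I_B = 75 × 0.0291 = 2.18 mA.
Collector loop: V_CE = V_CC − I_C·R_C = 17 − 2.18×3.3 = 9.8 V.
Since V_CE = 9.8 V > V_CE(sat) ≈ 0.2 V, the transistor is in the active region as assumed.

V_CE ≈ 9.8 V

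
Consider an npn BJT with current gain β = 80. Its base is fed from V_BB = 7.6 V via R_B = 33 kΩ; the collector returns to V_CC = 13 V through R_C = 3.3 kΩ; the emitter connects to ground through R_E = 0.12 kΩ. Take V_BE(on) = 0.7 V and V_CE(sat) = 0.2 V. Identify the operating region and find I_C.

saturation; I_C ≈ 3.7 mA

Assume active: I_B = (7.6 − 0.7)/(33 + 81×0.12) = 0.162 mA, I_C = β·I_B = 12.9 mA.
Then V_CE = 13 − 12.9×3.3 − 13.1×0.12 = -31.2 V < 0.2 V — the active assumption fails.
Re-solve with V_CE = 0.2 V. KCL at the emitter: V_E/R_E = (V_BB−0.7−V_E)/R_B + (V_CC−0.2−V_E)/R_C, giving V_E = 0.472 V.
I_C = (V_CC − 0.2 − V_E)/R_C = (12.8 − 0.472)/3.3 = 3.74 mA.
Check: I_B = (6.9 − 0.472)/33 = 0.195 mA, and β·I_B = 15.6 mA > I_C, confirming saturation.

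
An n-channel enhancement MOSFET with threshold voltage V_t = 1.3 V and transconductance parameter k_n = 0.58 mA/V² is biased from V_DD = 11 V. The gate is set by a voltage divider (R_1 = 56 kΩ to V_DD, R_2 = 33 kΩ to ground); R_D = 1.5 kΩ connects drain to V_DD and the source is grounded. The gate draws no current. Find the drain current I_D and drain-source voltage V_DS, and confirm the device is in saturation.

I_D ≈ 2.2 mA, V_DS ≈ 7.6 V

V_G = V_DD·R_2/(R_1+R_2) = 11×33/89 = 4.08 V. With the source grounded, V_GS = V_G = 4.08 V.
Assume saturation: I_D = (k_n/2)(V_GS − V_t)² = (0.58/2)×(4.08 − 1.3)² = 0.29×2.78² = 2.24 mA.
V_DS = V_DD − I_D·R_D = 11 − 2.24×1.5 = 7.64 V.
Saturation requires V_DS ≥ V_GS − V_t = 2.78 V; 7.64 ≥ 2.78 ✓.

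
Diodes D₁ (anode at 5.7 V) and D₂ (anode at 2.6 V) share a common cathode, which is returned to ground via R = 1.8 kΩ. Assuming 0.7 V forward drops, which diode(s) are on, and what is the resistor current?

Only D₁ conducts; I_R ≈ 2.8 mA

Assume both conduct. Then node N would need to be at both 5.7−0.7 = 5 V and 2.6−0.7 = 1.9 V, which is impossible.
Assume only D₁ conducts: V_N = 5.7 − 0.7 = 5 V, so I_R = 5/1.8 = 2.78 mA.
Check D₂: its anode-to-cathode voltage is 2.6 − 5 = -2.4 V < 0.7 V, so it is off. The assumption is consistent.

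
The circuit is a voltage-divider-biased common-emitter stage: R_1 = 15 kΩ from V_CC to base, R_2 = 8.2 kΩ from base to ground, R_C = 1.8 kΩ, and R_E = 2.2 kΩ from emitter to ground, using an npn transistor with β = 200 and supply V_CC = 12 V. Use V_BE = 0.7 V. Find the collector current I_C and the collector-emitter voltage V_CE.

Thevenize the base divider: V_Th = V_CC·R_2/(R_1+R_2) = 12×8.2/23.2 = 4.24 V, R_Th = R_1‖R_2 = 5.3 kΩ.
Base-emitter loop: V_Th = I_B·R_Th + V_BE + (β+1)I_B·R_E, so I_B = (4.24 − 0.7) / (5.3 + 201×2.2) = 0.00791 mA.
I_C = β·I_B = 200×0.00791 = 1.58 mA, and I_E = (β+1)I_B = 1.59 mA.
V_CE = V_CC − I_C·R_C − I_E·R_E = 12 − 1.58×1.8 − 1.59×2.2 = 5.65 V.
V_CE = 5.65 V > 0.2 V confirms active-region operation.

I_C ≈ 1.6 mA, V_CE ≈ 5.7 V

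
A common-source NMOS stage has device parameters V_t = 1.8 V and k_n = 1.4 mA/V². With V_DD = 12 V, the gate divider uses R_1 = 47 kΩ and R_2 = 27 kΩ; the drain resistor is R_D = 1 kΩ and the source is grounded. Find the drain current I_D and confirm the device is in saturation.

V_G = V_DD·R_2/(R_1+R_2) = 12×27/74 = 4.38 V. With the source grounded, V_GS = V_G = 4.38 V.
Assume saturation: I_D = (k_n/2)(V_GS − V_t)² = (1.4/2)×(4.38 − 1.8)² = 0.7×2.58² = 4.65 mA.
V_DS = V_DD − I_D·R_D = 12 − 4.65×1 = 7.35 V.
Saturation requires V_DS ≥ V_GS − V_t = 2.58 V; 7.35 ≥ 2.58 ✓.

I_D ≈ 4.7 mA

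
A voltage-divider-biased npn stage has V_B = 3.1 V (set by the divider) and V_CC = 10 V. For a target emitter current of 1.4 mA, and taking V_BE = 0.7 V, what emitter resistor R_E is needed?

R_E ≈ 1.7 kΩ

V_E = V_B − V_BE = 3.1 − 0.7 = 2.4 V.
R_E = V_E / I_E = 2.4 / 1.4 = 1.71 kΩ.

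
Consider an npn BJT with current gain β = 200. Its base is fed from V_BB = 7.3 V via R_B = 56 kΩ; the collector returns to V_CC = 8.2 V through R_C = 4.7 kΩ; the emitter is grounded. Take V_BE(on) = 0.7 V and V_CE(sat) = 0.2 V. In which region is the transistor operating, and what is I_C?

saturation; I_C ≈ 1.7 mA

Assume active: I_B = (7.3 − 0.7)/56 = 0.118 mA, giving I_C = β·I_B = 23.6 mA.
But then V_CE = 8.2 − 23.6×4.7 = -103 V < V_CE(sat) = 0.2 V — impossible in the active region.
So the transistor is saturated. With V_CE = 0.2 V, I_C = (V_CC − 0.2)/R_C = 8/4.7 = 1.7 mA.
Check: β·I_B = 23.6 mA > I_C = 1.7 mA, confirming saturation.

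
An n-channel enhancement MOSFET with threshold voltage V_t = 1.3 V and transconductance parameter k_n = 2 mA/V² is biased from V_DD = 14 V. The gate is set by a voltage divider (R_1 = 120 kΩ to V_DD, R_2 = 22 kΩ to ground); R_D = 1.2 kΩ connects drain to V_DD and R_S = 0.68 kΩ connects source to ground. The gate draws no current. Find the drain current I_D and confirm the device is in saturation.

V_G = V_DD·R_2/(R_1+R_2) = 14×22/142 = 2.17 V.
Assume saturation: I_D = (k_n/2)(V_GS − V_t)² with V_GS = V_G − I_D·R_S = 2.17 − 0.68·I_D.
Substituting gives 0.462·I_D² − 2.18·I_D + 0.755 = 0, with roots I_D = 0.376 or 4.34 mA.
The root I_D = 4.34 mA gives V_GS = -0.784 V ≤ V_t, so take I_D = 0.376 mA.
Then V_GS = 1.91 V and V_DS = V_DD − I_D(R_D+R_S) = 14 − 0.376×1.88 = 13.3 V.
Saturation requires V_DS ≥ V_GS − V_t = 0.613 V; 13.3 ≥ 0.613 ✓.

I_D ≈ 0.38 mA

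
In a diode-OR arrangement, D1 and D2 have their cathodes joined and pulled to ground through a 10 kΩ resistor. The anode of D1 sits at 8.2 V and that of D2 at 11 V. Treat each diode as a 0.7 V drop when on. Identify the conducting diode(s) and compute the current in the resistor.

Assume both conduct. Then node N would need to be at both 8.2−0.7 = 7.5 V and 11−0.7 = 10.3 V, which is impossible.
Assume only D2 conducts: V_N = 11 − 0.7 = 10.3 V, so I_R = 10.3/10 = 1.03 mA.
Check D1: its anode-to-cathode voltage is 8.2 − 10.3 = -2.1 V < 0.7 V, so it is off. The assumption is consistent.

Only D2 conducts; I_R ≈ 1 mA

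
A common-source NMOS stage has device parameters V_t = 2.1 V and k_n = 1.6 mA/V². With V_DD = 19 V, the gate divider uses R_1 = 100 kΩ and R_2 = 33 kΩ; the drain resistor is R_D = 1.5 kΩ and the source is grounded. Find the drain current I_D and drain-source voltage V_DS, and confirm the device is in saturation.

V_G = V_DD·R_2/(R_1+R_2) = 19×33/133 = 4.71 V. With the source grounded, V_GS = V_G = 4.71 V.
Assume saturation: I_D = (k_n/2)(V_GS − V_t)² = (1.6/2)×(4.71 − 2.1)² = 0.8×2.61² = 5.47 mA.
V_DS = V_DD − I_D·R_D = 19 − 5.47×1.5 = 10.8 V.
Saturation requires V_DS ≥ V_GS − V_t = 2.61 V; 10.8 ≥ 2.61 ✓.

I_D ≈ 5.5 mA, V_DS ≈ 11 V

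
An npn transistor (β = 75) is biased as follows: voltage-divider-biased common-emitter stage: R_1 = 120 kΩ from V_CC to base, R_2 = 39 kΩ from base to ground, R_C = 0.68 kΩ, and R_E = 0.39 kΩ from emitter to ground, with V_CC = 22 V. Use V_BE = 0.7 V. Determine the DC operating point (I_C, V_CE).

Thevenize the base divider: V_Th = V_CC·R_2/(R_1+R_2) = 22×39/159 = 5.4 V, R_Th = R_1‖R_2 = 29.4 kΩ.
Base-emitter loop: V_Th = I_B·R_Th + V_BE + (β+1)I_B·R_E, so I_B = (5.4 − 0.7) / (29.4 + 76×0.39) = 0.0795 mA.
I_C = β·I_B = 75×0.0795 = 5.96 mA, and I_E = (β+1)I_B = 6.04 mA.
V_CE = V_CC − I_C·R_C − I_E·R_E = 22 − 5.96×0.68 − 6.04×0.39 = 15.6 V.
V_CE = 15.6 V > 0.2 V confirms active-region operation.

I_C ≈ 6 mA, V_CE ≈ 16 V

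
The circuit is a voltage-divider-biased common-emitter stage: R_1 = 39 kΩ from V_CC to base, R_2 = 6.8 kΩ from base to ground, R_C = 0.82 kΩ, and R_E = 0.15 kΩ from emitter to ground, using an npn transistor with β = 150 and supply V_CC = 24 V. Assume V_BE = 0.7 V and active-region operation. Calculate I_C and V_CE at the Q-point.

Thevenize the base divider: V_Th = V_CC·R_2/(R_1+R_2) = 24×6.8/45.8 = 3.56 V, R_Th = R_1‖R_2 = 5.79 kΩ.
Base-emitter loop: V_Th = I_B·R_Th + V_BE + (β+1)I_B·R_E, so I_B = (3.56 − 0.7) / (5.79 + 151×0.15) = 0.101 mA.
I_C = β·I_B = 150×0.101 = 15.1 mA, and I_E = (β+1)I_B = 15.2 mA.
V_CE = V_CC − I_C·R_C − I_E·R_E = 24 − 15.1×0.82 − 15.2×0.15 = 9.34 V.
V_CE = 9.34 V > 0.2 V confirms active-region operation.

I_C ≈ 15 mA, V_CE ≈ 9.3 V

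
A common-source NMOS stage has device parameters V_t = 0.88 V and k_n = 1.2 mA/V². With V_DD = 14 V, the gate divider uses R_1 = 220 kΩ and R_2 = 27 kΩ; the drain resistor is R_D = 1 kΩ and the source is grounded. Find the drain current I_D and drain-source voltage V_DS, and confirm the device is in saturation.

V_G = V_DD·R_2/(R_1+R_2) = 14×27/247 = 1.53 V. With the source grounded, V_GS = V_G = 1.53 V.
Assume saturation: I_D = (k_n/2)(V_GS − V_t)² = (1.2/2)×(1.53 − 0.88)² = 0.6×0.65² = 0.254 mA.
V_DS = V_DD − I_D·R_D = 14 − 0.254×1 = 13.7 V.
Saturation requires V_DS ≥ V_GS − V_t = 0.65 V; 13.7 ≥ 0.65 ✓.

I_D ≈ 0.25 mA, V_DS ≈ 14 V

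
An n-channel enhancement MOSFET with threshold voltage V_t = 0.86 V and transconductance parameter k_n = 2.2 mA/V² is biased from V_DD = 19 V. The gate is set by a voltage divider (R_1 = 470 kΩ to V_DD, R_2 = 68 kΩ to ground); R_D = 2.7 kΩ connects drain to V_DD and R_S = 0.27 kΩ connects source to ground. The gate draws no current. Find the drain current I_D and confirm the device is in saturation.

V_G = V_DD·R_2/(R_1+R_2) = 19×68/538 = 2.4 V.
Assume saturation: I_D = (k_n/2)(V_GS − V_t)² with V_GS = V_G − I_D·R_S = 2.4 − 0.27·I_D.
Substituting gives 0.0802·I_D² − 1.92·I_D + 2.61 = 0, with roots I_D = 1.45 or 22.4 mA.
The root I_D = 22.4 mA gives V_GS = -3.66 V ≤ V_t, so take I_D = 1.45 mA.
Then V_GS = 2.01 V and V_DS = V_DD − I_D(R_D+R_S) = 19 − 1.45×2.97 = 14.7 V.
Saturation requires V_DS ≥ V_GS − V_t = 1.15 V; 14.7 ≥ 1.15 ✓.

I_D ≈ 1.5 mA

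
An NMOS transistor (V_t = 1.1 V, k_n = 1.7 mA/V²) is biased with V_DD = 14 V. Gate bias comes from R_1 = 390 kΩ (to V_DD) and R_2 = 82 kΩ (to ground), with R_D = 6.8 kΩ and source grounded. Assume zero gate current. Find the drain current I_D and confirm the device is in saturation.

I_D ≈ 1.5 mA

V_G = V_DD·R_2/(R_1+R_2) = 14×82/472 = 2.43 V. With the source grounded, V_GS = V_G = 2.43 V.
Assume saturation: I_D = (k_n/2)(V_GS − V_t)² = (1.7/2)×(2.43 − 1.1)² = 0.85×1.33² = 1.51 mA.
V_DS = V_DD − I_D·R_D = 14 − 1.51×6.8 = 3.74 V.
Saturation requires V_DS ≥ V_GS − V_t = 1.33 V; 3.74 ≥ 1.33 ✓.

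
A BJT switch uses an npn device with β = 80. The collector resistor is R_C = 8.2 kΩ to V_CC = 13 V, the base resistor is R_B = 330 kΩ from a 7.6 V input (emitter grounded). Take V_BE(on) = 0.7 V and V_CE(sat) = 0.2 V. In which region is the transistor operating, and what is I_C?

saturation; I_C ≈ 1.6 mA

Assume active: I_B = (7.6 − 0.7)/330 = 0.0209 mA, giving I_C = β·I_B = 1.67 mA.
But then V_CE = 13 − 1.67×8.2 = -0.716 V < V_CE(sat) = 0.2 V — impossible in the active region.
So the transistor is saturated. With V_CE = 0.2 V, I_C = (V_CC − 0.2)/R_C = 12.8/8.2 = 1.56 mA.
Check: β·I_B = 1.67 mA > I_C = 1.56 mA, confirming saturation.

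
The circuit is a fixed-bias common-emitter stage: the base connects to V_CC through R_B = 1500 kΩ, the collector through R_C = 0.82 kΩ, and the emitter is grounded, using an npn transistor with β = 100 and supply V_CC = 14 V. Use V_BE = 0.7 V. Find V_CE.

Base loop: V_CC = I_B·R_B + V_BE, so I_B = (14 − 0.7)/1500 kΩ = 0.00887 mA.
In the active region I_C = β·I_B = 100 × 0.00887 = 0.887 mA.
Collector loop: V_CE = V_CC − I_C·R_C = 14 − 0.887×0.82 = 13.3 V.
Since V_CE = 13.3 V > V_CE(sat) ≈ 0.2 V, the transistor is in the active region as assumed.

V_CE ≈ 13 V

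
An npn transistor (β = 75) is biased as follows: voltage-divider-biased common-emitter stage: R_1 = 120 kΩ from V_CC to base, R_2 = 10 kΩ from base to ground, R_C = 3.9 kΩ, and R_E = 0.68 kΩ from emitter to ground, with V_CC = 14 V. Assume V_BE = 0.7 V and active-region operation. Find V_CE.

Thevenize the base divider: V_Th = V_CC·R_2/(R_1+R_2) = 14×10/130 = 1.08 V, R_Th = R_1‖R_2 = 9.23 kΩ.
Base-emitter loop: V_Th = I_B·R_Th + V_BE + (β+1)I_B·R_E, so I_B = (1.08 − 0.7) / (9.23 + 76×0.68) = 0.00619 mA.
I_C = β·I_B = 75×0.00619 = 0.464 mA, and I_E = (β+1)I_B = 0.47 mA.
V_CE = V_CC − I_C·R_C − I_E·R_E = 14 − 0.464×3.9 − 0.47×0.68 = 11.9 V.
V_CE = 11.9 V > 0.2 V confirms active-region operation.

V_CE ≈ 12 V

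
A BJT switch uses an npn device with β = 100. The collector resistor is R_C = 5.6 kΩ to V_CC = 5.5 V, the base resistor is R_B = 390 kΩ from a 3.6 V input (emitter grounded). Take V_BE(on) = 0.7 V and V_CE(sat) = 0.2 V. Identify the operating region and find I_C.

Assume active. Base-emitter loop: I_B = (V_BB − V_BE)/R_B = (3.6 − 0.7)/390 = 0.00744 mA.
I_C = β·I_B = 100×0.00744 = 0.744 mA.
V_CE = V_CC − I_C·R_C = 5.5 − 0.744×5.6 = 1.34 V > V_CE(sat), so the active-region assumption holds.

active; I_C ≈ 0.74 mA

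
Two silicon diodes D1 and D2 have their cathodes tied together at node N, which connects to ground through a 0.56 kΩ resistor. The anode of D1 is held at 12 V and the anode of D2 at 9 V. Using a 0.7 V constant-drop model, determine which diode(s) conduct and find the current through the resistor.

Assume both conduct. Then node N would need to be at both 12−0.7 = 11.3 V and 9−0.7 = 8.3 V, which is impossible.
Assume only D1 conducts: V_N = 12 − 0.7 = 11.3 V, so I_R = 11.3/0.56 = 20.2 mA.
Check D2: its anode-to-cathode voltage is 9 − 11.3 = -2.3 V < 0.7 V, so it is off. The assumption is consistent.

Only D1 conducts; I_R ≈ 20 mA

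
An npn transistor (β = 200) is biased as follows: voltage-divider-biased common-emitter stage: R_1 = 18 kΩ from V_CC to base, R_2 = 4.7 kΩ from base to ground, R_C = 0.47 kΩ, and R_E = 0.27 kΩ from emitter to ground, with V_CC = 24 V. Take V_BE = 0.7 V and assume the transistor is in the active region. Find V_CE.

V_CE ≈ 13 V

Thevenize the base divider: V_Th = V_CC·R_2/(R_1+R_2) = 24×4.7/22.7 = 4.97 V, R_Th = R_1‖R_2 = 3.73 kΩ.
Base-emitter loop: V_Th = I_B·R_Th + V_BE + (β+1)I_B·R_E, so I_B = (4.97 − 0.7) / (3.73 + 201×0.27) = 0.0736 mA.
I_C = β·I_B = 200×0.0736 = 14.7 mA, and I_E = (β+1)I_B = 14.8 mA.
V_CE = V_CC − I_C·R_C − I_E·R_E = 24 − 14.7×0.47 − 14.8×0.27 = 13.1 V.
V_CE = 13.1 V > 0.2 V confirms active-region operation.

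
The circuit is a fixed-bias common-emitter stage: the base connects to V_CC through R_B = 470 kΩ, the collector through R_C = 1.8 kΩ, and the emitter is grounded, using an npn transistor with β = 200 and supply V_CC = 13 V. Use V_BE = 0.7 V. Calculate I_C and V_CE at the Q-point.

Base loop: V_CC = I_B·R_B + V_BE, so I_B = (13 − 0.7)/470 kΩ = 0.0262 mA.
In the active region I_C = β·I_B = 200 × 0.0262 = 5.23 mA.
Collector loop: V_CE = V_CC − I_C·R_C = 13 − 5.23×1.8 = 3.58 V.
Since V_CE = 3.58 V > V_CE(sat) ≈ 0.2 V, the transistor is in the active region as assumed.

I_C ≈ 5.2 mA, V_CE ≈ 3.6 V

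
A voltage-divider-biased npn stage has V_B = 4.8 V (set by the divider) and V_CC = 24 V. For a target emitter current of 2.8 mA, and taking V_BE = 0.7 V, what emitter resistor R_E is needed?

R_E ≈ 1.5 kΩ

V_E = V_B − V_BE = 4.8 − 0.7 = 4.1 V.
R_E = V_E / I_E = 4.1 / 2.8 = 1.46 kΩ.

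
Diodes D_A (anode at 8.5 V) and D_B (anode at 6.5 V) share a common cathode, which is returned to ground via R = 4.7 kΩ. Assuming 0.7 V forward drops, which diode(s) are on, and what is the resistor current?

Assume both conduct. Then node N would need to be at both 8.5−0.7 = 7.8 V and 6.5−0.7 = 5.8 V, which is impossible.
Assume only D_A conducts: V_N = 8.5 − 0.7 = 7.8 V, so I_R = 7.8/4.7 = 1.66 mA.
Check D_B: its anode-to-cathode voltage is 6.5 − 7.8 = -1.3 V < 0.7 V, so it is off. The assumption is consistent.

Only D_A conducts; I_R ≈ 1.7 mA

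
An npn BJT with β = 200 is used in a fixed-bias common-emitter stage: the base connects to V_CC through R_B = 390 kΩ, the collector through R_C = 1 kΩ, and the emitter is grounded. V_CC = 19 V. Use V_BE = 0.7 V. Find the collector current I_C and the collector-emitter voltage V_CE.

I_C ≈ 9.4 mA, V_CE ≈ 9.6 V

Base loop: V_CC = I_B·R_B + V_BE, so I_B = (19 − 0.7)/390 kΩ = 0.0469 mA.
In the active region I_C = β·I_B = 200 × 0.0469 = 9.38 mA.
Collector loop: V_CE = V_CC − I_C·R_C = 19 − 9.38×1 = 9.62 V.
Since V_CE = 9.62 V > V_CE(sat) ≈ 0.2 V, the transistor is in the active region as assumed.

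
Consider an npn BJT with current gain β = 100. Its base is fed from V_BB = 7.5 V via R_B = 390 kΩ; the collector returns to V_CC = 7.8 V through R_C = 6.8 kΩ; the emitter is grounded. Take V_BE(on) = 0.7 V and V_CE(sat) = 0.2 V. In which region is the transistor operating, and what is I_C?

saturation; I_C ≈ 1.1 mA

Assume active: I_B = (7.5 − 0.7)/390 = 0.0174 mA, giving I_C = β·I_B = 1.74 mA.
But then V_CE = 7.8 − 1.74×6.8 = -4.06 V < V_CE(sat) = 0.2 V — impossible in the active region.
So the transistor is saturated. With V_CE = 0.2 V, I_C = (V_CC − 0.2)/R_C = 7.6/6.8 = 1.12 mA.
Check: β·I_B = 1.74 mA > I_C = 1.12 mA, confirming saturation.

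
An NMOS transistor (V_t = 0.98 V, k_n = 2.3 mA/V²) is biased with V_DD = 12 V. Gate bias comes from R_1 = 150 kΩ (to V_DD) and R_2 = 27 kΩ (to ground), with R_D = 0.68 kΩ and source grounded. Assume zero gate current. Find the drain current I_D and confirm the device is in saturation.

V_G = V_DD·R_2/(R_1+R_2) = 12×27/177 = 1.83 V. With the source grounded, V_GS = V_G = 1.83 V.
Assume saturation: I_D = (k_n/2)(V_GS − V_t)² = (2.3/2)×(1.83 − 0.98)² = 1.15×0.851² = 0.832 mA.
V_DS = V_DD − I_D·R_D = 12 − 0.832×0.68 = 11.4 V.
Saturation requires V_DS ≥ V_GS − V_t = 0.851 V; 11.4 ≥ 0.851 ✓.

I_D ≈ 0.83 mA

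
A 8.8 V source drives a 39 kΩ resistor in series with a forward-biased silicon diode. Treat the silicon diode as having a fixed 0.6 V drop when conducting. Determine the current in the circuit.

I ≈ 0.21 mA

KVL around the loop: 8.8 = V_D + I·R = 0.6 + I × 39 kΩ.
So I = (8.8 − 0.6) / 39 kΩ = 8.2 / 39 = 0.21 mA.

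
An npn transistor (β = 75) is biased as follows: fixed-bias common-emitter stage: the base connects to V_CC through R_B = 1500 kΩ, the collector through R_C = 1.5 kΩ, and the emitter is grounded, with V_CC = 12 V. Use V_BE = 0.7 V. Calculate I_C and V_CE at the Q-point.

I_C ≈ 0.57 mA, V_CE ≈ 11 V

Base loop: V_CC = I_B·R_B + V_BE, so I_B = (12 − 0.7)/1500 kΩ = 0.00753 mA.
In the active region I_C = β·I_B = 75 × 0.00753 = 0.565 mA.
Collector loop: V_CE = V_CC − I_C·R_C = 12 − 0.565×1.5 = 11.2 V.
Since V_CE = 11.2 V > V_CE(sat) ≈ 0.2 V, the transistor is in the active region as assumed.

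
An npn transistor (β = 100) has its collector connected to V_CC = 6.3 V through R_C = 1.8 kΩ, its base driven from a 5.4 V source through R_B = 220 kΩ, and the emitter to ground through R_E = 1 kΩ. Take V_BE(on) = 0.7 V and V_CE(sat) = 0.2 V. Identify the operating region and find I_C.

Assume active. Base-emitter loop: I_B = (V_BB − V_BE)/(R_B + (β+1)R_E) = (5.4 − 0.7)/(220 + 101×1) = 0.0146 mA.
I_C = β·I_B = 100×0.0146 = 1.46 mA.
V_CE = V_CC − I_C·R_C − I_E·R_E = 6.3 − 1.46×1.8 − 1.48×1 = 2.19 V > V_CE(sat), so the active-region assumption holds.

active; I_C ≈ 1.5 mA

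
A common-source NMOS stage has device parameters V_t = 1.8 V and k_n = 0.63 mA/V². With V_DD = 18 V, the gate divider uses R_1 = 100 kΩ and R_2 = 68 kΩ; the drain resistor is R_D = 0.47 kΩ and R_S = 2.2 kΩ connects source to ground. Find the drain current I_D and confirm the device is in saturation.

I_D ≈ 1.5 mA

V_G = V_DD·R_2/(R_1+R_2) = 18×68/168 = 7.29 V.
Assume saturation: I_D = (k_n/2)(V_GS − V_t)² with V_GS = V_G − I_D·R_S = 7.29 − 2.2·I_D.
Substituting gives 1.52·I_D² − 8.6·I_D + 9.48 = 0, with roots I_D = 1.5 or 4.14 mA.
The root I_D = 4.14 mA gives V_GS = -1.83 V ≤ V_t, so take I_D = 1.5 mA.
Then V_GS = 3.98 V and V_DS = V_DD − I_D(R_D+R_S) = 18 − 1.5×2.67 = 14 V.
Saturation requires V_DS ≥ V_GS − V_t = 2.18 V; 14 ≥ 2.18 ✓.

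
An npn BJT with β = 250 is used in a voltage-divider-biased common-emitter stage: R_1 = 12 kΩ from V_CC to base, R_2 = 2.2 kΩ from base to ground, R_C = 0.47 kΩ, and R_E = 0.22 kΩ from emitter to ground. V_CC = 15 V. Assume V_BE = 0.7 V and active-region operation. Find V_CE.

Thevenize the base divider: V_Th = V_CC·R_2/(R_1+R_2) = 15×2.2/14.2 = 2.32 V, R_Th = R_1‖R_2 = 1.86 kΩ.
Base-emitter loop: V_Th = I_B·R_Th + V_BE + (β+1)I_B·R_E, so I_B = (2.32 − 0.7) / (1.86 + 251×0.22) = 0.0285 mA.
I_C = β·I_B = 250×0.0285 = 7.11 mA, and I_E = (β+1)I_B = 7.14 mA.
V_CE = V_CC − I_C·R_C − I_E·R_E = 15 − 7.11×0.47 − 7.14×0.22 = 10.1 V.
V_CE = 10.1 V > 0.2 V confirms active-region operation.

V_CE ≈ 10 V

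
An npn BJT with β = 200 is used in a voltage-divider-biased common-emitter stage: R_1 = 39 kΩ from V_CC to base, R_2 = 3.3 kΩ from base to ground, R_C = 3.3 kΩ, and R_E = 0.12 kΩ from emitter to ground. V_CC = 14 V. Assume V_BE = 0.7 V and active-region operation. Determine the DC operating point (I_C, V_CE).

Thevenize the base divider: V_Th = V_CC·R_2/(R_1+R_2) = 14×3.3/42.3 = 1.09 V, R_Th = R_1‖R_2 = 3.04 kΩ.
Base-emitter loop: V_Th = I_B·R_Th + V_BE + (β+1)I_B·R_E, so I_B = (1.09 − 0.7) / (3.04 + 201×0.12) = 0.0144 mA.
I_C = β·I_B = 200×0.0144 = 2.89 mA, and I_E = (β+1)I_B = 2.9 mA.
V_CE = V_CC − I_C·R_C − I_E·R_E = 14 − 2.89×3.3 − 2.9×0.12 = 4.12 V.
V_CE = 4.12 V > 0.2 V confirms active-region operation.

I_C ≈ 2.9 mA, V_CE ≈ 4.1 V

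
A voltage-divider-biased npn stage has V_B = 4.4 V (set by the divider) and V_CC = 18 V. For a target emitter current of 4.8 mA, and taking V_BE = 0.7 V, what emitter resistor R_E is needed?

V_E = V_B − V_BE = 4.4 − 0.7 = 3.7 V.
R_E = V_E / I_E = 3.7 / 4.8 = 0.771 kΩ.

R_E ≈ 0.77 kΩ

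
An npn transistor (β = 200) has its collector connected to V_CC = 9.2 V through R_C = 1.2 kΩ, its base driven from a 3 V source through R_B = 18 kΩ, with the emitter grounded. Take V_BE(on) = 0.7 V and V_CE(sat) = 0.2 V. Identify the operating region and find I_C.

Assume active: I_B = (3 − 0.7)/18 = 0.128 mA, giving I_C = β·I_B = 25.6 mA.
But then V_CE = 9.2 − 25.6×1.2 = -21.5 V < V_CE(sat) = 0.2 V — impossible in the active region.
So the transistor is saturated. With V_CE = 0.2 V, I_C = (V_CC − 0.2)/R_C = 9/1.2 = 7.5 mA.
Check: β·I_B = 25.6 mA > I_C = 7.5 mA, confirming saturation.

saturation; I_C ≈ 7.5 mA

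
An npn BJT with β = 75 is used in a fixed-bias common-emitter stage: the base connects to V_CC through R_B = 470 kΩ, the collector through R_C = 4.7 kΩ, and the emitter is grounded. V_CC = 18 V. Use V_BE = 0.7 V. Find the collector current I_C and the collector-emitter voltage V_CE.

Base loop: V_CC = I_B·R_B + V_BE, so I_B = (18 − 0.7)/470 kΩ = 0.0368 mA.
In the active region I_C = β·I_B = 75 × 0.0368 = 2.76 mA.
Collector loop: V_CE = V_CC − I_C·R_C = 18 − 2.76×4.7 = 5.02 V.
Since V_CE = 5.02 V > V_CE(sat) ≈ 0.2 V, the transistor is in the active region as assumed.

I_C ≈ 2.8 mA, V_CE ≈ 5 V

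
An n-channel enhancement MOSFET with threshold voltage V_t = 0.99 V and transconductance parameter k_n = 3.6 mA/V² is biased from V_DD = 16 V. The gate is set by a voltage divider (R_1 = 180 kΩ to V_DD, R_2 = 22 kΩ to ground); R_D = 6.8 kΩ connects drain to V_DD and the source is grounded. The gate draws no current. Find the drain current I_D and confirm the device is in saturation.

I_D ≈ 1 mA

V_G = V_DD·R_2/(R_1+R_2) = 16×22/202 = 1.74 V. With the source grounded, V_GS = V_G = 1.74 V.
Assume saturation: I_D = (k_n/2)(V_GS − V_t)² = (3.6/2)×(1.74 − 0.99)² = 1.8×0.753² = 1.02 mA.
V_DS = V_DD − I_D·R_D = 16 − 1.02×6.8 = 9.07 V.
Saturation requires V_DS ≥ V_GS − V_t = 0.753 V; 9.07 ≥ 0.753 ✓.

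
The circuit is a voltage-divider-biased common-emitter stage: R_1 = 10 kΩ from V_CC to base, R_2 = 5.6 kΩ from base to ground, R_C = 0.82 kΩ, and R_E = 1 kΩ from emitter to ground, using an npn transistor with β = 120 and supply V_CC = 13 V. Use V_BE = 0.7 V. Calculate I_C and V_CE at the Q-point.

Thevenize the base divider: V_Th = V_CC·R_2/(R_1+R_2) = 13×5.6/15.6 = 4.67 V, R_Th = R_1‖R_2 = 3.59 kΩ.
Base-emitter loop: V_Th = I_B·R_Th + V_BE + (β+1)I_B·R_E, so I_B = (4.67 − 0.7) / (3.59 + 121×1) = 0.0318 mA.
I_C = β·I_B = 120×0.0318 = 3.82 mA, and I_E = (β+1)I_B = 3.85 mA.
V_CE = V_CC − I_C·R_C − I_E·R_E = 13 − 3.82×0.82 − 3.85×1 = 6.01 V.
V_CE = 6.01 V > 0.2 V confirms active-region operation.

I_C ≈ 3.8 mA, V_CE ≈ 6 V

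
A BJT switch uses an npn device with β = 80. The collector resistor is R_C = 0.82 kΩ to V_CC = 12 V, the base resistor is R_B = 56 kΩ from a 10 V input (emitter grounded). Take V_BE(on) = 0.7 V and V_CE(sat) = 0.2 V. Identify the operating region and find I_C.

Assume active. Base-emitter loop: I_B = (V_BB − V_BE)/R_B = (10 − 0.7)/56 = 0.166 mA.
I_C = β·I_B = 80×0.166 = 13.3 mA.
V_CE = V_CC − I_C·R_C = 12 − 13.3×0.82 = 1.11 V > V_CE(sat), so the active-region assumption holds.

active; I_C ≈ 13 mA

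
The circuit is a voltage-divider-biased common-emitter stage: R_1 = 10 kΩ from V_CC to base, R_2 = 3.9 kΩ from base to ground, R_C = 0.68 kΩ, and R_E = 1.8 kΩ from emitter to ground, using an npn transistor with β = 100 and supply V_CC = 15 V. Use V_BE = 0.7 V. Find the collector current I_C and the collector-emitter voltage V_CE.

I_C ≈ 1.9 mA, V_CE ≈ 10 V

Thevenize the base divider: V_Th = V_CC·R_2/(R_1+R_2) = 15×3.9/13.9 = 4.21 V, R_Th = R_1‖R_2 = 2.81 kΩ.
Base-emitter loop: V_Th = I_B·R_Th + V_BE + (β+1)I_B·R_E, so I_B = (4.21 − 0.7) / (2.81 + 101×1.8) = 0.019 mA.
I_C = β·I_B = 100×0.019 = 1.9 mA, and I_E = (β+1)I_B = 1.92 mA.
V_CE = V_CC − I_C·R_C − I_E·R_E = 15 − 1.9×0.68 − 1.92×1.8 = 10.3 V.
V_CE = 10.3 V > 0.2 V confirms active-region operation.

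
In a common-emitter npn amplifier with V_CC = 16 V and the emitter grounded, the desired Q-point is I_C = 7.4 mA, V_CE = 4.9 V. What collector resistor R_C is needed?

R_C ≈ 1.5 kΩ

Collector loop: V_CC = I_C·R_C + V_CE.
R_C = (V_CC − V_CE)/I_C = (16 − 4.9)/7.4 = 1.5 kΩ.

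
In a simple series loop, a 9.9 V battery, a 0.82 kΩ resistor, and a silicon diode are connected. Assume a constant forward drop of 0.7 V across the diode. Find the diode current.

KVL around the loop: 9.9 = V_D + I·R = 0.7 + I × 0.82 kΩ.
So I = (9.9 − 0.7) / 0.82 kΩ = 9.2 / 0.82 = 11.2 mA.

I ≈ 11 mA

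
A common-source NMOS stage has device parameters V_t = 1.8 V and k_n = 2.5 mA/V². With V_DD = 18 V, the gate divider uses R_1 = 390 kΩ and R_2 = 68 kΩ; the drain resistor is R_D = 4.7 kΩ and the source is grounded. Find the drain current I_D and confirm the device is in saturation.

V_G = V_DD·R_2/(R_1+R_2) = 18×68/458 = 2.67 V. With the source grounded, V_GS = V_G = 2.67 V.
Assume saturation: I_D = (k_n/2)(V_GS − V_t)² = (2.5/2)×(2.67 − 1.8)² = 1.25×0.872² = 0.952 mA.
V_DS = V_DD − I_D·R_D = 18 − 0.952×4.7 = 13.5 V.
Saturation requires V_DS ≥ V_GS − V_t = 0.872 V; 13.5 ≥ 0.872 ✓.

I_D ≈ 0.95 mA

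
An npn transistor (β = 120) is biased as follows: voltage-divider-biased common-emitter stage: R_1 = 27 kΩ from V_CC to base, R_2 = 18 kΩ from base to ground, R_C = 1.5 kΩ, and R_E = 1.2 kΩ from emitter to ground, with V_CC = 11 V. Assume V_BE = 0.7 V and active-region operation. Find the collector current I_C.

I_C ≈ 2.8 mA

Thevenize the base divider: V_Th = V_CC·R_2/(R_1+R_2) = 11×18/45 = 4.4 V, R_Th = R_1‖R_2 = 10.8 kΩ.
Base-emitter loop: V_Th = I_B·R_Th + V_BE + (β+1)I_B·R_E, so I_B = (4.4 − 0.7) / (10.8 + 121×1.2) = 0.0237 mA.
I_C = β·I_B = 120×0.0237 = 2.85 mA, and I_E = (β+1)I_B = 2.87 mA.
V_CE = V_CC − I_C·R_C − I_E·R_E = 11 − 2.85×1.5 − 2.87×1.2 = 3.29 V.
V_CE = 3.29 V > 0.2 V confirms active-region operation.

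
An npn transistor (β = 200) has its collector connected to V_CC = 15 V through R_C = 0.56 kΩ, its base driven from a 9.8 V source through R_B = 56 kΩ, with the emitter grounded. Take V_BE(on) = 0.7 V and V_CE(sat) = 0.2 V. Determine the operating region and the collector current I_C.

saturation; I_C ≈ 26 mA

Assume active: I_B = (9.8 − 0.7)/56 = 0.163 mA, giving I_C = β·I_B = 32.5 mA.
But then V_CE = 15 − 32.5×0.56 = -3.2 V < V_CE(sat) = 0.2 V — impossible in the active region.
So the transistor is saturated. With V_CE = 0.2 V, I_C = (V_CC − 0.2)/R_C = 14.8/0.56 = 26.4 mA.
Check: β·I_B = 32.5 mA > I_C = 26.4 mA, confirming saturation.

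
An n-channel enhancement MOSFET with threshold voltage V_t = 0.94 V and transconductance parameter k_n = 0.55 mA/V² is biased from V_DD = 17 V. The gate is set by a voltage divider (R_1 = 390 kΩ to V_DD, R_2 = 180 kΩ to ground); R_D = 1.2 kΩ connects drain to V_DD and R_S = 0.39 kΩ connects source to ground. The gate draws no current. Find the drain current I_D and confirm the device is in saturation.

I_D ≈ 3 mA

V_G = V_DD·R_2/(R_1+R_2) = 17×180/570 = 5.37 V.
Assume saturation: I_D = (k_n/2)(V_GS − V_t)² with V_GS = V_G − I_D·R_S = 5.37 − 0.39·I_D.
Substituting gives 0.0418·I_D² − 1.95·I_D + 5.39 = 0, with roots I_D = 2.95 or 43.7 mA.
The root I_D = 43.7 mA gives V_GS = -11.7 V ≤ V_t, so take I_D = 2.95 mA.
Then V_GS = 4.22 V and V_DS = V_DD − I_D(R_D+R_S) = 17 − 2.95×1.59 = 12.3 V.
Saturation requires V_DS ≥ V_GS − V_t = 3.28 V; 12.3 ≥ 3.28 ✓.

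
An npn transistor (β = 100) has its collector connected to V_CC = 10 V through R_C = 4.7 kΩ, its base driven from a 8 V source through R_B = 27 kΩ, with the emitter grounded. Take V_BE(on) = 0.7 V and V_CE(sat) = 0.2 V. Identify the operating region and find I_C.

saturation; I_C ≈ 2.1 mA

Assume active: I_B = (8 − 0.7)/27 = 0.27 mA, giving I_C = β·I_B = 27 mA.
But then V_CE = 10 − 27×4.7 = -117 V < V_CE(sat) = 0.2 V — impossible in the active region.
So the transistor is saturated. With V_CE = 0.2 V, I_C = (V_CC − 0.2)/R_C = 9.8/4.7 = 2.09 mA.
Check: β·I_B = 27 mA > I_C = 2.09 mA, confirming saturation.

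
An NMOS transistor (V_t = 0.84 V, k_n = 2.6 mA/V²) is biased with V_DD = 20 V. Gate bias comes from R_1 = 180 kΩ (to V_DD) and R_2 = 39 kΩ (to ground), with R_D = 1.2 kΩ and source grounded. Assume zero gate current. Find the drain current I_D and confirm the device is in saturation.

V_G = V_DD·R_2/(R_1+R_2) = 20×39/219 = 3.56 V. With the source grounded, V_GS = V_G = 3.56 V.
Assume saturation: I_D = (k_n/2)(V_GS − V_t)² = (2.6/2)×(3.56 − 0.84)² = 1.3×2.72² = 9.63 mA.
V_DS = V_DD − I_D·R_D = 20 − 9.63×1.2 = 8.44 V.
Saturation requires V_DS ≥ V_GS − V_t = 2.72 V; 8.44 ≥ 2.72 ✓.

I_D ≈ 9.6 mA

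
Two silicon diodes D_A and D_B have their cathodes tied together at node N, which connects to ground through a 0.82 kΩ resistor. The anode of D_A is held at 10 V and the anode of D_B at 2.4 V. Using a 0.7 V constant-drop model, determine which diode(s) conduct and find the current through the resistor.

Assume both conduct. Then node N would need to be at both 10−0.7 = 9.3 V and 2.4−0.7 = 1.7 V, which is impossible.
Assume only D_A conducts: V_N = 10 − 0.7 = 9.3 V, so I_R = 9.3/0.82 = 11.3 mA.
Check D_B: its anode-to-cathode voltage is 2.4 − 9.3 = -6.9 V < 0.7 V, so it is off. The assumption is consistent.

Only D_A conducts; I_R ≈ 11 mA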